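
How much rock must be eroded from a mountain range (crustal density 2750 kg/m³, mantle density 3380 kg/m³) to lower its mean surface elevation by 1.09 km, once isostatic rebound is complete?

5.85 km

Net drop Δ = e − u = e − e ρ_c/ρ_m = e (ρ_m − ρ_c)/ρ_m.
e = Δ ρ_m/(ρ_m − ρ_c) = 1.09 km × 3380/630 = 5.85 km.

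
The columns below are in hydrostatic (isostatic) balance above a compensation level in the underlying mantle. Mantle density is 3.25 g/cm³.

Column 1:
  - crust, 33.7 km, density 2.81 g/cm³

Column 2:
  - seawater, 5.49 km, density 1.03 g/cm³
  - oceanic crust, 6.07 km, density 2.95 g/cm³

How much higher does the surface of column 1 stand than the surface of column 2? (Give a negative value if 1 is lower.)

For any compensation level in the mantle, the mantle terms cancel and isostasy reduces to e = (Σt_1 − Σt_2) − (Σ(ρt)_1 − Σ(ρt)_2) / ρ_m.
Σt_1 = 33.7 km; Σt_2 = 11.56 km; Σ(ρt)_1 = 94.697; Σ(ρt)_2 = 23.5612 (in km·g/cm³).
e = (33.7 − 11.56) − (94.697 − 23.5612) / 3.25 = 0.252 km.

0.252 km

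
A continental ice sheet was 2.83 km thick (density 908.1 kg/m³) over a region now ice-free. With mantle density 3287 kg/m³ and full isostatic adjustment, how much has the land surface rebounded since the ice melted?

0.782 km

Removing the load lets mantle flow back in; uplift u satisfies ρ_ice t = ρ_m u.
u = t ρ_ice/ρ_m = 2.83 km × 908.1/3287 = 0.782 km.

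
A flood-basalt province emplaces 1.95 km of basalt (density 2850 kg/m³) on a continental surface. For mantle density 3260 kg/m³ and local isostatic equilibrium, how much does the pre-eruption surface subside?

1.7 km

Subaerial loading: s = t ρ_load / ρ_m.
s = 1.95 km × 2850/3260 = 1.7 km.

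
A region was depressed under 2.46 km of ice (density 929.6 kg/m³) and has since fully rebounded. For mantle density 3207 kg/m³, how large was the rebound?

0.713 km

Removing the load lets mantle flow back in; uplift u satisfies ρ_ice t = ρ_m u.
u = t ρ_ice/ρ_m = 2.46 km × 929.6/3207 = 0.713 km.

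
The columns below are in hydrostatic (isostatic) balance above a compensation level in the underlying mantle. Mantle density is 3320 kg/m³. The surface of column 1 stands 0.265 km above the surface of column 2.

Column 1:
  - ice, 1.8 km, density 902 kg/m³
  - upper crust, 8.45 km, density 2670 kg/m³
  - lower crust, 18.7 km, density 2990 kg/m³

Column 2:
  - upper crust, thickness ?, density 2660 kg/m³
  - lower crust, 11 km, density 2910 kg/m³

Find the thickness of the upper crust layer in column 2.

16.1 km

Take the compensation level at the base of the deeper column (depth z_c below the surface of column 1) and equate Σ ρ_i t_i down to z_c; mantle fills any gap and the z_c terms cancel.
Column 1: 1.8×902 + 8.45×2670 + 18.7×2990 + (z_c − 28.95)×3320
Column 2: 0.265×0 + x×2660 + 11×2910 + (z_c − 0.265 − 11 − x)×3320
The z_c×3320 term appears on both sides and cancels. Collect the known terms of each column as K = Σ(ρt)_known − 3320 × (depth of known layers): K_1 = 80098.1 − 3320×28.95 = −16015.9; K_2 = 32010 − 3320×(0.265 + 11) = −5389.8.
Balance: K_1 = K_2 − x×(3320 − 2660), so x = (K_2 − K_1)/(3320 − 2660) = 10626.1/660 = 16.1 km.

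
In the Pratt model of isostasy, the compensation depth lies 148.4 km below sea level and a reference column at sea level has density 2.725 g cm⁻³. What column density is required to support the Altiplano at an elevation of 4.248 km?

2.65 g cm⁻³

Pratt balance: ρ_ref D = ρ (D + h).
ρ = ρ_ref D/(D + h) = 2.725 × 148.4 km/(148.4 km + 4.248 km) = 2.65 g cm⁻³.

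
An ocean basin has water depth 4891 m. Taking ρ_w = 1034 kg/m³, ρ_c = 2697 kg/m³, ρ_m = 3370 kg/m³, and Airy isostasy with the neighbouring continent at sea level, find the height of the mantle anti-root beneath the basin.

By Archimedes' principle applied to the lithosphere: replacing crust with seawater at the top is compensated by replacing crust with mantle at the base: d (ρ_c − ρ_w) = a (ρ_m − ρ_c).
a = d (ρ_c − ρ_w)/(ρ_m − ρ_c) = 4891 m × 1663/673 = 12100 m.

12100 m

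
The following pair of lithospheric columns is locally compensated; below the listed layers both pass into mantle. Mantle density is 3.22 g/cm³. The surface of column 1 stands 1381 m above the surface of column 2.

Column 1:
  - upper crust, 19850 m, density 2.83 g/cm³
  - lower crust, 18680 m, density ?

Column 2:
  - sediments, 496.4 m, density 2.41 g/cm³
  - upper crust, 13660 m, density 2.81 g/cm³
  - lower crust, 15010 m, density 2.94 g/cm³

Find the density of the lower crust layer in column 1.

2.85 g/cm³

Take the compensation level at the base of the deeper column (depth z_c below the surface of column 1) and equate Σ ρ_i t_i down to z_c; mantle fills any gap and the z_c terms cancel.
Column 1: 19850×2.83 + 18680×ρ + (z_c − 38530)×3.22
Column 2: 1381×0 + 496.4×2.41 + 13660×2.81 + 15010×2.94 + (z_c − 1381 − 29166.4)×3.22
The z_c×3.22 term appears on both sides and cancels. Collect the known terms of each column as K = Σ(ρt)_known − 3.22 × (depth of known layers): K_1 = 56175.5 − 3.22×38530 = −67891.1; K_2 = 83710.324 − 3.22×(1381 + 29166.4) = −14652.304.
Balance: K_1 + 18680×ρ = K_2, so ρ = (K_2 − K_1)/18680 = 53238.8/18680 = 2.85 g/cm³.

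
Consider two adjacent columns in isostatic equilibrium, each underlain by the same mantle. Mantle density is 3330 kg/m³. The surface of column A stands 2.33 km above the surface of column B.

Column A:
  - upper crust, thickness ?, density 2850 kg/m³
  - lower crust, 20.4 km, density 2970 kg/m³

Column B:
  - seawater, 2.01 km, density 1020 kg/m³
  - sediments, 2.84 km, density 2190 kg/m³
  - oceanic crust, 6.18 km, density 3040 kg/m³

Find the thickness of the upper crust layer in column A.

21 km

Take the compensation level at the base of the deeper column (depth z_c below the surface of column A) and equate Σ ρ_i t_i down to z_c; mantle fills any gap and the z_c terms cancel.
Column A: x×2850 + 20.4×2970 + (z_c − 20.4 − x)×3330
Column B: 2.33×0 + 2.01×1020 + 2.84×2190 + 6.18×3040 + (z_c − 2.33 − 11.03)×3330
The z_c×3330 term appears on both sides and cancels. Collect the known terms of each column as K = Σ(ρt)_known − 3330 × (depth of known layers): K_A = 60588 − 3330×20.4 = −7344; K_B = 27057 − 3330×(2.33 + 11.03) = −17431.8.
Balance: K_A − x×(3330 − 2850) = K_B, so x = (K_A − K_B)/(3330 − 2850) = 10087.8/480 = 21 km.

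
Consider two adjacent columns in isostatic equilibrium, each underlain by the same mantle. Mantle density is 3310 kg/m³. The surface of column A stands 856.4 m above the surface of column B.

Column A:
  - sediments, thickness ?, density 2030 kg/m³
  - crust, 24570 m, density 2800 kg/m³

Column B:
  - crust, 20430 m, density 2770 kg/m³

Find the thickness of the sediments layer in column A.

Take the compensation level at the base of the deeper column (depth z_c below the surface of column A) and equate Σ ρ_i t_i down to z_c; mantle fills any gap and the z_c terms cancel.
Column A: x×2030 + 24570×2800 + (z_c − 24570 − x)×3310
Column B: 856.4×0 + 20430×2770 + (z_c − 856.4 − 20430)×3310
The z_c×3310 term appears on both sides and cancels. Collect the known terms of each column as K = Σ(ρt)_known − 3310 × (depth of known layers): K_A = 68796000 − 3310×24570 = −12530700; K_B = 56591100 − 3310×(856.4 + 20430) = −13866884.
Balance: K_A − x×(3310 − 2030) = K_B, so x = (K_A − K_B)/(3310 − 2030) = 1336180/1280 = 1040 m.

1040 m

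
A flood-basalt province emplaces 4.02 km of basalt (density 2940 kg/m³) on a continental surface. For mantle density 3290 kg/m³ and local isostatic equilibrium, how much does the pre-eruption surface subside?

3.59 km

Subaerial loading: s = t ρ_load / ρ_m.
s = 4.02 km × 2940/3290 = 3.59 km.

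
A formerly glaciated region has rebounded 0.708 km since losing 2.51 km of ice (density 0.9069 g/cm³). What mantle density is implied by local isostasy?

3.22 g/cm³

ρ_m = ρ_ice t / u = 0.9069 × 2.51 km/0.708 km = 3.22 g/cm³.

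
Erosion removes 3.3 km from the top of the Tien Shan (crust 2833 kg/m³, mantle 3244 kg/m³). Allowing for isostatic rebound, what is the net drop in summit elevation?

0.418 km

Rebound u = e ρ_c/ρ_m = 3.3 km × 2833/3244 = 2.882 km.
Net surface drop = e − u = 3.3 km − 2.882 km = e (ρ_m − ρ_c)/ρ_m = 0.418 km.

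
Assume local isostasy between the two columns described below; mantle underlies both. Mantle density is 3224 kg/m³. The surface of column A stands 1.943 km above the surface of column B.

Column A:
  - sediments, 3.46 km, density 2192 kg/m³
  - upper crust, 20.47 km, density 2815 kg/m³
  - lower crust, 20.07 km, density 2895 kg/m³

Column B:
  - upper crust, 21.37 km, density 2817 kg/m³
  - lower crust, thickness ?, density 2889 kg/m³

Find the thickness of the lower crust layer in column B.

10.7 km

Take the compensation level at the base of the deeper column (depth z_c below the surface of column A) and equate Σ ρ_i t_i down to z_c; mantle fills any gap and the z_c terms cancel.
Column A: 3.46×2192 + 20.47×2815 + 20.07×2895 + (z_c − 44)×3224
Column B: 1.943×0 + 21.37×2817 + x×2889 + (z_c − 1.943 − 21.37 − x)×3224
The z_c×3224 term appears on both sides and cancels. Collect the known terms of each column as K = Σ(ρt)_known − 3224 × (depth of known layers): K_A = 123310.02 − 3224×44 = −18545.98; K_B = 60199.29 − 3224×(1.943 + 21.37) = −14961.822.
Balance: K_A = K_B − x×(3224 − 2889), so x = (K_B − K_A)/(3224 − 2889) = 3584.16/335 = 10.7 km.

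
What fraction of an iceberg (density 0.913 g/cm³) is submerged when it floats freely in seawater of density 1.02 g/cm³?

89.5%

Submerged fraction = ρ_obj/ρ_fluid = 0.913/1.02 = 89.5%.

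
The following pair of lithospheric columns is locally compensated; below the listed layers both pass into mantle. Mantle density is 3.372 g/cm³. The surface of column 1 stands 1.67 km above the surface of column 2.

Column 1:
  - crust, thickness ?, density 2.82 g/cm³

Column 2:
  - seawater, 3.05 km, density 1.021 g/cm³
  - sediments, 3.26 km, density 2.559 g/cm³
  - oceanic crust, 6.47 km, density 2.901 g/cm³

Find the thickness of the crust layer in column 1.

Take the compensation level at the base of the deeper column (depth z_c below the surface of column 1) and equate Σ ρ_i t_i down to z_c; mantle fills any gap and the z_c terms cancel.
Column 1: x×2.82 + (z_c − 0 − x)×3.372
Column 2: 1.67×0 + 3.05×1.021 + 3.26×2.559 + 6.47×2.901 + (z_c − 1.67 − 12.78)×3.372
The z_c×3.372 term appears on both sides and cancels. Collect the known terms of each column as K = Σ(ρt)_known − 3.372 × (depth of known layers): K_1 = 0 − 3.372×0 = 0; K_2 = 30.22586 − 3.372×(1.67 + 12.78) = −18.49954.
Balance: K_1 − x×(3.372 − 2.82) = K_2, so x = (K_1 − K_2)/(3.372 − 2.82) = 18.4995/0.552 = 33.5 km.

33.5 km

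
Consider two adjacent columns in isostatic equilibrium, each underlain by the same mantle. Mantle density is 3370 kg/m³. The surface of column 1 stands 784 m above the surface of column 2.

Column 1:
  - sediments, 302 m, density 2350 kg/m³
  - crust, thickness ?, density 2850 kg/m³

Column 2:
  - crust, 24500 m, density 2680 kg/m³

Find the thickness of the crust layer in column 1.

37000 m

Take the compensation level at the base of the deeper column (depth z_c below the surface of column 1) and equate Σ ρ_i t_i down to z_c; mantle fills any gap and the z_c terms cancel.
Column 1: 302×2350 + x×2850 + (z_c − 302 − x)×3370
Column 2: 784×0 + 24500×2680 + (z_c − 784 − 24500)×3370
The z_c×3370 term appears on both sides and cancels. Collect the known terms of each column as K = Σ(ρt)_known − 3370 × (depth of known layers): K_1 = 709700 − 3370×302 = −308040; K_2 = 65660000 − 3370×(784 + 24500) = −19547080.
Balance: K_1 − x×(3370 − 2850) = K_2, so x = (K_1 − K_2)/(3370 − 2850) = 19239000/520 = 37000 m.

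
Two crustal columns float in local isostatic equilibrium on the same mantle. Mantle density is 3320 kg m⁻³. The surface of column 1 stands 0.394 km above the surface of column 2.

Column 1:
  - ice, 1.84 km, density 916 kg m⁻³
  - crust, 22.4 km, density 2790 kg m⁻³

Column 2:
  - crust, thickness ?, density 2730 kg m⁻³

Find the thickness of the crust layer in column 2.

25.4 km

Take the compensation level at the base of the deeper column (depth z_c below the surface of column 1) and equate Σ ρ_i t_i down to z_c; mantle fills any gap and the z_c terms cancel.
Column 1: 1.84×916 + 22.4×2790 + (z_c − 24.24)×3320
Column 2: 0.394×0 + x×2730 + (z_c − 0.394 − 0 − x)×3320
The z_c×3320 term appears on both sides and cancels. Collect the known terms of each column as K = Σ(ρt)_known − 3320 × (depth of known layers): K_1 = 64181.44 − 3320×24.24 = −16295.36; K_2 = 0 − 3320×(0.394 + 0) = −1308.08.
Balance: K_1 = K_2 − x×(3320 − 2730), so x = (K_2 − K_1)/(3320 − 2730) = 14987.3/590 = 25.4 km.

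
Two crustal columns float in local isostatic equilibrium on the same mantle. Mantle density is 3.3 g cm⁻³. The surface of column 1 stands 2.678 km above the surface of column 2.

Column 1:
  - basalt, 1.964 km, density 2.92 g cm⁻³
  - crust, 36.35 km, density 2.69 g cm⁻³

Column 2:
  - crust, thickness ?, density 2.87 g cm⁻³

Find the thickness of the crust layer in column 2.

32.7 km

Take the compensation level at the base of the deeper column (depth z_c below the surface of column 1) and equate Σ ρ_i t_i down to z_c; mantle fills any gap and the z_c terms cancel.
Column 1: 1.964×2.92 + 36.35×2.69 + (z_c − 38.314)×3.3
Column 2: 2.678×0 + x×2.87 + (z_c − 2.678 − 0 − x)×3.3
The z_c×3.3 term appears on both sides and cancels. Collect the known terms of each column as K = Σ(ρt)_known − 3.3 × (depth of known layers): K_1 = 103.51638 − 3.3×38.314 = −22.91982; K_2 = 0 − 3.3×(2.678 + 0) = −8.8374.
Balance: K_1 = K_2 − x×(3.3 − 2.87), so x = (K_2 − K_1)/(3.3 − 2.87) = 14.0824/0.43 = 32.7 km.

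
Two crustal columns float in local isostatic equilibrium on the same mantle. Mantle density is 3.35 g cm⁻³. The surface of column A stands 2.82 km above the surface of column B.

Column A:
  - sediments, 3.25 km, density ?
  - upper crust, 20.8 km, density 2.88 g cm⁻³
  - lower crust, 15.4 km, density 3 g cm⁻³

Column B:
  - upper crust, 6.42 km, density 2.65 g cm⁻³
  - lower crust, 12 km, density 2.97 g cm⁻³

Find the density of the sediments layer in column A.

Take the compensation level at the base of the deeper column (depth z_c below the surface of column A) and equate Σ ρ_i t_i down to z_c; mantle fills any gap and the z_c terms cancel.
Column A: 3.25×ρ + 20.8×2.88 + 15.4×3 + (z_c − 39.45)×3.35
Column B: 2.82×0 + 6.42×2.65 + 12×2.97 + (z_c − 2.82 − 18.42)×3.35
The z_c×3.35 term appears on both sides and cancels. Collect the known terms of each column as K = Σ(ρt)_known − 3.35 × (depth of known layers): K_A = 106.104 − 3.35×39.45 = −26.0535; K_B = 52.653 − 3.35×(2.82 + 18.42) = −18.501.
Balance: K_A + 3.25×ρ = K_B, so ρ = (K_B − K_A)/3.25 = 7.5525/3.25 = 2.32 g cm⁻³.

2.32 g cm⁻³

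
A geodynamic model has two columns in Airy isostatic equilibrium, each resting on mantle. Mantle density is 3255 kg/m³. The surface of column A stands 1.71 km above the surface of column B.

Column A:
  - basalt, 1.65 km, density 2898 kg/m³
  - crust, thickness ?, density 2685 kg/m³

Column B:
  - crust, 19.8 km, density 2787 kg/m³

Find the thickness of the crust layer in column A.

Take the compensation level at the base of the deeper column (depth z_c below the surface of column A) and equate Σ ρ_i t_i down to z_c; mantle fills any gap and the z_c terms cancel.
Column A: 1.65×2898 + x×2685 + (z_c − 1.65 − x)×3255
Column B: 1.71×0 + 19.8×2787 + (z_c − 1.71 − 19.8)×3255
The z_c×3255 term appears on both sides and cancels. Collect the known terms of each column as K = Σ(ρt)_known − 3255 × (depth of known layers): K_A = 4781.7 − 3255×1.65 = −589.05; K_B = 55182.6 − 3255×(1.71 + 19.8) = −14832.45.
Balance: K_A − x×(3255 − 2685) = K_B, so x = (K_A − K_B)/(3255 − 2685) = 14243.4/570 = 25 km.

25 km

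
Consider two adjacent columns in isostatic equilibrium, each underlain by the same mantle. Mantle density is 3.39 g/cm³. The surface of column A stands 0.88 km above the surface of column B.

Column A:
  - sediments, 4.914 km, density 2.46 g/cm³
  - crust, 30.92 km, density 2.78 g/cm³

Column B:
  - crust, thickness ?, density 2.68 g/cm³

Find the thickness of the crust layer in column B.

Take the compensation level at the base of the deeper column (depth z_c below the surface of column A) and equate Σ ρ_i t_i down to z_c; mantle fills any gap and the z_c terms cancel.
Column A: 4.914×2.46 + 30.92×2.78 + (z_c − 35.834)×3.39
Column B: 0.88×0 + x×2.68 + (z_c − 0.88 − 0 − x)×3.39
The z_c×3.39 term appears on both sides and cancels. Collect the known terms of each column as K = Σ(ρt)_known − 3.39 × (depth of known layers): K_A = 98.04604 − 3.39×35.834 = −23.43122; K_B = 0 − 3.39×(0.88 + 0) = −2.9832.
Balance: K_A = K_B − x×(3.39 − 2.68), so x = (K_B − K_A)/(3.39 − 2.68) = 20.448/0.71 = 28.8 km.

28.8 km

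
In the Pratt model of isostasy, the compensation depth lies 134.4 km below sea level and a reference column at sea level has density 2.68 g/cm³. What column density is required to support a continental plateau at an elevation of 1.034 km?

2.66 g/cm³

Pratt balance: ρ_ref D = ρ (D + h).
ρ = ρ_ref D/(D + h) = 2.68 × 134.4 km/(134.4 km + 1.034 km) = 2.66 g/cm³.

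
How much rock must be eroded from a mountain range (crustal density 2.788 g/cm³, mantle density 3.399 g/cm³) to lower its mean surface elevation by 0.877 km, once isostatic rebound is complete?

4.88 km

Net drop Δ = e − u = e − e ρ_c/ρ_m = e (ρ_m − ρ_c)/ρ_m.
e = Δ ρ_m/(ρ_m − ρ_c) = 0.877 km × 3.399/0.611 = 4.88 km.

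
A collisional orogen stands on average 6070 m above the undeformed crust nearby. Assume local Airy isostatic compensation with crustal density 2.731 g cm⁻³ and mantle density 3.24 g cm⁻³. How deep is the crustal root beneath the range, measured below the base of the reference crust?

32600 m

By Archimedes' principle applied to the lithosphere: the weight of the topography is balanced by the buoyancy of the root, ρ_c h = (ρ_m − ρ_c) r.
r = h · ρ_c / (ρ_m − ρ_c) = 6070 m × 2.731 / (3.24 − 2.731) = 32600 m.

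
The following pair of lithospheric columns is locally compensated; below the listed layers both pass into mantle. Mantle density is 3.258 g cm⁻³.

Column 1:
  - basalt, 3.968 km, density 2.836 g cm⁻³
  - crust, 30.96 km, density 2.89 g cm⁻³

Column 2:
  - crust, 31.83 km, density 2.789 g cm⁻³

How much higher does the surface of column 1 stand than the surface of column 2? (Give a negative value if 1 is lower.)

For any compensation level in the mantle, the mantle terms cancel and isostasy reduces to e = (Σt_1 − Σt_2) − (Σ(ρt)_1 − Σ(ρt)_2) / ρ_m.
Σt_1 = 34.928 km; Σt_2 = 31.83 km; Σ(ρt)_1 = 100.727648; Σ(ρt)_2 = 88.77387 (in km·g cm⁻³).
e = (34.928 − 31.83) − (100.727648 − 88.77387) / 3.258 = −0.571 km.

−0.571 km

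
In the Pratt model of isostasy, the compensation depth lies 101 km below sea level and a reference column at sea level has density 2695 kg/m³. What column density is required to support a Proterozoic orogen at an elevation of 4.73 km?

Pratt balance: ρ_ref D = ρ (D + h).
ρ = ρ_ref D/(D + h) = 2695 × 101 km/(101 km + 4.73 km) = 2570 kg/m³.

2570 kg/m³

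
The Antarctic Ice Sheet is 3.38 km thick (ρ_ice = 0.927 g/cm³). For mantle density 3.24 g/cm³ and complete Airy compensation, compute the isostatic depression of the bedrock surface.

Balancing pressure at the compensation depth: the ice load ρ_ice t is balanced by mantle displaced below, ρ_m s.
s = t ρ_ice / ρ_m = 3.38 km × 0.927/3.24 = 0.967 km.

0.967 km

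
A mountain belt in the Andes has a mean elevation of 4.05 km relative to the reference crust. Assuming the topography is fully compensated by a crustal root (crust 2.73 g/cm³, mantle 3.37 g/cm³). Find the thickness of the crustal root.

17.3 km

By Archimedes' principle applied to the lithosphere: the weight of the topography is balanced by the buoyancy of the root, ρ_c h = (ρ_m − ρ_c) r.
r = h · ρ_c / (ρ_m − ρ_c) = 4.05 km × 2.73 / (3.37 − 2.73) = 17.3 km.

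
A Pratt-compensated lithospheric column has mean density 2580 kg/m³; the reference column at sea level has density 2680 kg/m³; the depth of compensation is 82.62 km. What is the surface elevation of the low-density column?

ρ_ref D = ρ (D + h) → h = D (ρ_ref − ρ)/ρ.
h = 82.62 km × (2680 − 2580)/2580 = 3.2 km.

3.2 km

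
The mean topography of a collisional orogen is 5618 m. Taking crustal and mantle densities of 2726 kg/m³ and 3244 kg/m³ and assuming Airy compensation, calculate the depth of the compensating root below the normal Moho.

By Archimedes' principle applied to the lithosphere: the weight of the topography is balanced by the buoyancy of the root, ρ_c h = (ρ_m − ρ_c) r.
r = h · ρ_c / (ρ_m − ρ_c) = 5618 m × 2726 / (3244 − 2726) = 29600 m.

29600 m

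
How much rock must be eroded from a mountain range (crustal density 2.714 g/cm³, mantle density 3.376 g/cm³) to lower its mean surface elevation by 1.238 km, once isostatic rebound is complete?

6.31 km

Net drop Δ = e − u = e − e ρ_c/ρ_m = e (ρ_m − ρ_c)/ρ_m.
e = Δ ρ_m/(ρ_m − ρ_c) = 1.238 km × 3.376/0.662 = 6.31 km.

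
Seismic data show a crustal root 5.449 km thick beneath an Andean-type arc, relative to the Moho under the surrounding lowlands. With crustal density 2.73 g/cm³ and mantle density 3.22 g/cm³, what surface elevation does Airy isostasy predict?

0.978 km

For local isostatic compensation: ρ_c h = (ρ_m − ρ_c) r.
h = r (ρ_m − ρ_c) / ρ_c = 5.449 km × (3.22 − 2.73) / 2.73 = 0.978 km.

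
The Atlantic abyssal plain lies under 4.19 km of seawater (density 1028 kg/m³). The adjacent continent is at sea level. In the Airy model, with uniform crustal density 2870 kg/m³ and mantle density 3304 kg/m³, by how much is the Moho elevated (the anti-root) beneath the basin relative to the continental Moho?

17.8 km

Balancing pressure at the compensation depth: replacing crust with seawater at the top is compensated by replacing crust with mantle at the base: d (ρ_c − ρ_w) = a (ρ_m − ρ_c).
a = d (ρ_c − ρ_w)/(ρ_m − ρ_c) = 4.19 km × 1842/434 = 17.8 km.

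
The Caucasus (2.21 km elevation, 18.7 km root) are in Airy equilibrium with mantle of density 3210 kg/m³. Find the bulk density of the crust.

ρ_c h = (ρ_m − ρ_c) r → ρ_c (h + r) = ρ_m r → ρ_c = ρ_m r / (h + r).
ρ_c = 3210 × 18.7 km / (2.21 km + 18.7 km) = 2870 kg/m³.

2870 kg/m³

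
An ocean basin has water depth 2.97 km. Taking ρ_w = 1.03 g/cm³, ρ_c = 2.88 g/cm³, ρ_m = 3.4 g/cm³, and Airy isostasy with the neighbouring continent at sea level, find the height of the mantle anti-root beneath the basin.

For local isostatic compensation: replacing crust with seawater at the top is compensated by replacing crust with mantle at the base: d (ρ_c − ρ_w) = a (ρ_m − ρ_c).
a = d (ρ_c − ρ_w)/(ρ_m − ρ_c) = 2.97 km × 1.85/0.52 = 10.6 km.

10.6 km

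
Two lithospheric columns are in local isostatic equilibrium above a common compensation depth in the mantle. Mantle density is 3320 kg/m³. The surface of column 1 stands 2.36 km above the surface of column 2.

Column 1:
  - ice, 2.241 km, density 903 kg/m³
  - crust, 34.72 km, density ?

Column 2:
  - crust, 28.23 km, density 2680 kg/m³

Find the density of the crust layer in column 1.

2730 kg/m³

Take the compensation level at the base of the deeper column (depth z_c below the surface of column 1) and equate Σ ρ_i t_i down to z_c; mantle fills any gap and the z_c terms cancel.
Column 1: 2.241×903 + 34.72×ρ + (z_c − 36.961)×3320
Column 2: 2.36×0 + 28.23×2680 + (z_c − 2.36 − 28.23)×3320
The z_c×3320 term appears on both sides and cancels. Collect the known terms of each column as K = Σ(ρt)_known − 3320 × (depth of known layers): K_1 = 2023.623 − 3320×36.961 = −120686.897; K_2 = 75656.4 − 3320×(2.36 + 28.23) = −25902.4.
Balance: K_1 + 34.72×ρ = K_2, so ρ = (K_2 − K_1)/34.72 = 94784.5/34.72 = 2730 kg/m³.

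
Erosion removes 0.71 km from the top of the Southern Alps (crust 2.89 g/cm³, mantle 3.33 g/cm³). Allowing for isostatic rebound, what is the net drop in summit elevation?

0.0938 km

Rebound u = e ρ_c/ρ_m = 0.71 km × 2.89/3.33 = 0.6162 km.
Net surface drop = e − u = 0.71 km − 0.6162 km = e (ρ_m − ρ_c)/ρ_m = 0.0938 km.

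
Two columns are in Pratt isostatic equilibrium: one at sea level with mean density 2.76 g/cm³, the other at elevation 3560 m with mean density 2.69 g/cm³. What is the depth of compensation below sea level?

137000 m

ρ_ref D = ρ (D + h) → D (ρ_ref − ρ) = ρ h.
D = ρ h/(ρ_ref − ρ) = 2.69 × 3560 m/(2.76 − 2.69) = 137000 m.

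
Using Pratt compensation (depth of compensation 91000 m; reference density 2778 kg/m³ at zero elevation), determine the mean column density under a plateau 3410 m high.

Pratt balance: ρ_ref D = ρ (D + h).
ρ = ρ_ref D/(D + h) = 2778 × 91000 m/(91000 m + 3410 m) = 2680 kg/m³.

2680 kg/m³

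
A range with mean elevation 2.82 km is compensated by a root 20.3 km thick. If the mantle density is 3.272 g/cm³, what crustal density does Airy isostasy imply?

ρ_c h = (ρ_m − ρ_c) r → ρ_c (h + r) = ρ_m r → ρ_c = ρ_m r / (h + r).
ρ_c = 3.272 × 20.3 km / (2.82 km + 20.3 km) = 2.87 g/cm³.

2.87 g/cm³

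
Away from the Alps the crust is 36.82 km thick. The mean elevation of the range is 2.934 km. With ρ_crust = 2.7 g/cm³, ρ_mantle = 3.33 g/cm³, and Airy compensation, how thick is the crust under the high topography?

Root depth r = h ρ_c / (ρ_m − ρ_c) = 2.934 km × 2.7 / 0.63 = 12.57 km.
Total thickness = T + h + r = 36.82 km + 2.934 km + 12.57 km = 52.3 km.

52.3 km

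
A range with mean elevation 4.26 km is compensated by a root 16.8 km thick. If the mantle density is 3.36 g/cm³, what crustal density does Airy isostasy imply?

2.68 g/cm³

ρ_c h = (ρ_m − ρ_c) r → ρ_c (h + r) = ρ_m r → ρ_c = ρ_m r / (h + r).
ρ_c = 3.36 × 16.8 km / (4.26 km + 16.8 km) = 2.68 g/cm³.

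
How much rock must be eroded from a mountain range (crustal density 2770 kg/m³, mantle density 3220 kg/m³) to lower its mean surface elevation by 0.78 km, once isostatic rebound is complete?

Net drop Δ = e − u = e − e ρ_c/ρ_m = e (ρ_m − ρ_c)/ρ_m.
e = Δ ρ_m/(ρ_m − ρ_c) = 0.78 km × 3220/450 = 5.58 km.

5.58 km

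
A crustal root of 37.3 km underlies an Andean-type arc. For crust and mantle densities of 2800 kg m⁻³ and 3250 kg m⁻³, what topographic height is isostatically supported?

Equating mass per unit area of the two columns: ρ_c h = (ρ_m − ρ_c) r.
h = r (ρ_m − ρ_c) / ρ_c = 37.3 km × (3250 − 2800) / 2800 = 5.99 km.

5.99 km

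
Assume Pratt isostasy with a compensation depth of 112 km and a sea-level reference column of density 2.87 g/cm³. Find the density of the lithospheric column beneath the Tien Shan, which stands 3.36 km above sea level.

Pratt balance: ρ_ref D = ρ (D + h).
ρ = ρ_ref D/(D + h) = 2.87 × 112 km/(112 km + 3.36 km) = 2.79 g/cm³.

2.79 g/cm³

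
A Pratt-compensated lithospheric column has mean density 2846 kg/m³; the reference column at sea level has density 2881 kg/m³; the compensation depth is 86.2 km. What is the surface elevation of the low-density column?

ρ_ref D = ρ (D + h) → h = D (ρ_ref − ρ)/ρ.
h = 86.2 km × (2881 − 2846)/2846 = 1.06 km.

1.06 km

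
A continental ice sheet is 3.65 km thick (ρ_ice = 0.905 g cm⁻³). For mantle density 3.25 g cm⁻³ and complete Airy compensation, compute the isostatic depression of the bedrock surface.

1.02 km

Balancing pressure at the compensation depth: the ice load ρ_ice t is balanced by mantle displaced below, ρ_m s.
s = t ρ_ice / ρ_m = 3.65 km × 0.905/3.25 = 1.02 km.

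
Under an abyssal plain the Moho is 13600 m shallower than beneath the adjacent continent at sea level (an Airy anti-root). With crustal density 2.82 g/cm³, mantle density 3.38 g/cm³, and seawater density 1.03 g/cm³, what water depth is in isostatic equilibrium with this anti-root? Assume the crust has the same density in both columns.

4250 m

Replacing a thickness d of crust by seawater at the top must be balanced by replacing crust with mantle at the base: d (ρ_c − ρ_w) = a (ρ_m − ρ_c).
d = a (ρ_m − ρ_c)/(ρ_c − ρ_w) = 13600 m × 0.56/1.79 = 4250 m.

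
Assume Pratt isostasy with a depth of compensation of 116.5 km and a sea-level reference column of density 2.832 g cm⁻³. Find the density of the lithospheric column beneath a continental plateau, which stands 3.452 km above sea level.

2.75 g cm⁻³

Pratt balance: ρ_ref D = ρ (D + h).
ρ = ρ_ref D/(D + h) = 2.832 × 116.5 km/(116.5 km + 3.452 km) = 2.75 g cm⁻³.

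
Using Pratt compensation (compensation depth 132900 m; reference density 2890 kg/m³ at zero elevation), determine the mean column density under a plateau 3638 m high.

2810 kg/m³

Pratt balance: ρ_ref D = ρ (D + h).
ρ = ρ_ref D/(D + h) = 2890 × 132900 m/(132900 m + 3638 m) = 2810 kg/m³.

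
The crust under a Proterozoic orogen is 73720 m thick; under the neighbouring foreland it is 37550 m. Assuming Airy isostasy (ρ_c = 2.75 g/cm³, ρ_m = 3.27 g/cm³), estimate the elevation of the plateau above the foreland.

5750 m

Excess crust Δ = 73720 m − 37550 m = 36170 m, split between elevation h and root r with h + r = Δ.
Airy balance ρ_c h = (ρ_m − ρ_c) r gives r = h ρ_c/(ρ_m − ρ_c), so h (1 + ρ_c/(ρ_m − ρ_c)) = Δ, i.e. h = Δ (ρ_m − ρ_c)/ρ_m.
h = 36170 m × 0.52/3.27 = 5750 m.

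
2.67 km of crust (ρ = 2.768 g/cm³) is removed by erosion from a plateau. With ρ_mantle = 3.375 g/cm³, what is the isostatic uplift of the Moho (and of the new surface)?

Unloading: uplift u = e ρ_c/ρ_m = 2.67 km × 2.768/3.375 = 2.19 km.

2.19 km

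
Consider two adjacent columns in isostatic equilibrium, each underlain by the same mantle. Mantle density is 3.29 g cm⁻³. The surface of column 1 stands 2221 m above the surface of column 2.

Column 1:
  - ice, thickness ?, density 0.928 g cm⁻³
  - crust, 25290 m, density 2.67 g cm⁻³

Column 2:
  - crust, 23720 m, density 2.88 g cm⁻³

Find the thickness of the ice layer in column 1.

573 m

Take the compensation level at the base of the deeper column (depth z_c below the surface of column 1) and equate Σ ρ_i t_i down to z_c; mantle fills any gap and the z_c terms cancel.
Column 1: x×0.928 + 25290×2.67 + (z_c − 25290 − x)×3.29
Column 2: 2221×0 + 23720×2.88 + (z_c − 2221 − 23720)×3.29
The z_c×3.29 term appears on both sides and cancels. Collect the known terms of each column as K = Σ(ρt)_known − 3.29 × (depth of known layers): K_1 = 67524.3 − 3.29×25290 = −15679.8; K_2 = 68313.6 − 3.29×(2221 + 23720) = −17032.29.
Balance: K_1 − x×(3.29 − 0.928) = K_2, so x = (K_1 − K_2)/(3.29 − 0.928) = 1352.49/2.362 = 573 m.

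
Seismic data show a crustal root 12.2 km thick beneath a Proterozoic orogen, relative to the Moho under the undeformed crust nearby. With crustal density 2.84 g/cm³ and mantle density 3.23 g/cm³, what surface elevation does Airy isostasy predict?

1.68 km

In Airy isostatic equilibrium: ρ_c h = (ρ_m − ρ_c) r.
h = r (ρ_m − ρ_c) / ρ_c = 12.2 km × (3.23 − 2.84) / 2.84 = 1.68 km.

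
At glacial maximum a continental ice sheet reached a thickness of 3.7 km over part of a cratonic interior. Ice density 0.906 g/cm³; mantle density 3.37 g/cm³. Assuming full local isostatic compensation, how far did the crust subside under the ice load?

0.995 km

Isostatic balance requires: the ice load ρ_ice t is balanced by mantle displaced below, ρ_m s.
s = t ρ_ice / ρ_m = 3.7 km × 0.906/3.37 = 0.995 km.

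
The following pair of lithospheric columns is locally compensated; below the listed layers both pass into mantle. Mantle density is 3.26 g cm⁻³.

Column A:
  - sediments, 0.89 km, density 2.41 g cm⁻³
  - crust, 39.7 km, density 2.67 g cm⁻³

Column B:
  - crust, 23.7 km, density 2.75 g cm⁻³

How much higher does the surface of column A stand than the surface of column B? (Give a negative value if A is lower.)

3.71 km

For any compensation level in the mantle, the mantle terms cancel and isostasy reduces to e = (Σt_A − Σt_B) − (Σ(ρt)_A − Σ(ρt)_B) / ρ_m.
Σt_A = 40.59 km; Σt_B = 23.7 km; Σ(ρt)_A = 108.1439; Σ(ρt)_B = 65.175 (in km·g cm⁻³).
e = (40.59 − 23.7) − (108.1439 − 65.175) / 3.26 = 3.71 km.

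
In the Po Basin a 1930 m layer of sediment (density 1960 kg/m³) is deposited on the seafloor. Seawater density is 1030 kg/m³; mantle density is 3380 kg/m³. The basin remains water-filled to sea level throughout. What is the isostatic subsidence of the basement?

764 m

Submarine loading: the sediment displaces seawater, and the subsidence is in turn flooded, so s (ρ_m − ρ_w) = t (ρ_sed − ρ_w).
s = 1930 m × (1960 − 1030) / (3380 − 1030) = 764 m.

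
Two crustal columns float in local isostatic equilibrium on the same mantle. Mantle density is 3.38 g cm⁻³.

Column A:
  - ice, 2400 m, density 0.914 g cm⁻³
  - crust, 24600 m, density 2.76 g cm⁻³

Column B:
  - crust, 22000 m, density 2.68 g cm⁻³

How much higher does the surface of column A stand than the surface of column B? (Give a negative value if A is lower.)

1710 m

For any compensation level in the mantle, the mantle terms cancel and isostasy reduces to e = (Σt_A − Σt_B) − (Σ(ρt)_A − Σ(ρt)_B) / ρ_m.
Σt_A = 27000 m; Σt_B = 22000 m; Σ(ρt)_A = 70089.6; Σ(ρt)_B = 58960 (in m·g cm⁻³).
e = (27000 − 22000) − (70089.6 − 58960) / 3.38 = 1710 m.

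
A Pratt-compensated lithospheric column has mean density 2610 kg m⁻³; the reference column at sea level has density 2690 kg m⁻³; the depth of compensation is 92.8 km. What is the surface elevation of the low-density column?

2.84 km

ρ_ref D = ρ (D + h) → h = D (ρ_ref − ρ)/ρ.
h = 92.8 km × (2690 − 2610)/2610 = 2.84 km.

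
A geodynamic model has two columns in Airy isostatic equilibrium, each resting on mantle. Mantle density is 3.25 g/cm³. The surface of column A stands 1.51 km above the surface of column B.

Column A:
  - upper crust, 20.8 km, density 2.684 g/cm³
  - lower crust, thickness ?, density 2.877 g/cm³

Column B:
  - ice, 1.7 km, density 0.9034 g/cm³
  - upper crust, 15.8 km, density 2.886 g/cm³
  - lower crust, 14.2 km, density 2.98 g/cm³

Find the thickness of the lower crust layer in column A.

18 km

Take the compensation level at the base of the deeper column (depth z_c below the surface of column A) and equate Σ ρ_i t_i down to z_c; mantle fills any gap and the z_c terms cancel.
Column A: 20.8×2.684 + x×2.877 + (z_c − 20.8 − x)×3.25
Column B: 1.51×0 + 1.7×0.9034 + 15.8×2.886 + 14.2×2.98 + (z_c − 1.51 − 31.7)×3.25
The z_c×3.25 term appears on both sides and cancels. Collect the known terms of each column as K = Σ(ρt)_known − 3.25 × (depth of known layers): K_A = 55.8272 − 3.25×20.8 = −11.7728; K_B = 89.45058 − 3.25×(1.51 + 31.7) = −18.48192.
Balance: K_A − x×(3.25 − 2.877) = K_B, so x = (K_A − K_B)/(3.25 − 2.877) = 6.70912/0.373 = 18 km.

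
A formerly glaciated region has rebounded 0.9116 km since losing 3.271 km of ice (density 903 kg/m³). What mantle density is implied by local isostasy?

ρ_m = ρ_ice t / u = 903 × 3.271 km/0.9116 km = 3240 kg/m³.

3240 kg/m³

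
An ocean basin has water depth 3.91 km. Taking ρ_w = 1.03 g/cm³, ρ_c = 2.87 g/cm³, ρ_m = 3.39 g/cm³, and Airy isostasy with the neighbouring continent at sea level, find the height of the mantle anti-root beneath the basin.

For local isostatic compensation: replacing crust with seawater at the top is compensated by replacing crust with mantle at the base: d (ρ_c − ρ_w) = a (ρ_m − ρ_c).
a = d (ρ_c − ρ_w)/(ρ_m − ρ_c) = 3.91 km × 1.84/0.52 = 13.8 km.

13.8 km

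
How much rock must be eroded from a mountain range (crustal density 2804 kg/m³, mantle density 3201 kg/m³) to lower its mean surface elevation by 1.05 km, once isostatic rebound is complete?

8.47 km

Net drop Δ = e − u = e − e ρ_c/ρ_m = e (ρ_m − ρ_c)/ρ_m.
e = Δ ρ_m/(ρ_m − ρ_c) = 1.05 km × 3201/397 = 8.47 km.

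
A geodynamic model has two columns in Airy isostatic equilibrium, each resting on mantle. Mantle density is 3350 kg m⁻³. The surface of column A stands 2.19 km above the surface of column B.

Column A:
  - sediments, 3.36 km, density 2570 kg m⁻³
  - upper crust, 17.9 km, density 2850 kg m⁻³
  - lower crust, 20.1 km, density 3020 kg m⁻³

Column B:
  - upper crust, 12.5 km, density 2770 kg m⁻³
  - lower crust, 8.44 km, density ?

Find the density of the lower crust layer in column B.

2920 kg m⁻³

Take the compensation level at the base of the deeper column (depth z_c below the surface of column A) and equate Σ ρ_i t_i down to z_c; mantle fills any gap and the z_c terms cancel.
Column A: 3.36×2570 + 17.9×2850 + 20.1×3020 + (z_c − 41.36)×3350
Column B: 2.19×0 + 12.5×2770 + 8.44×ρ + (z_c − 2.19 − 20.94)×3350
The z_c×3350 term appears on both sides and cancels. Collect the known terms of each column as K = Σ(ρt)_known − 3350 × (depth of known layers): K_A = 120352.2 − 3350×41.36 = −18203.8; K_B = 34625 − 3350×(2.19 + 20.94) = −42860.5.
Balance: K_A = K_B + 8.44×ρ, so ρ = (K_A − K_B)/8.44 = 24656.7/8.44 = 2920 kg m⁻³.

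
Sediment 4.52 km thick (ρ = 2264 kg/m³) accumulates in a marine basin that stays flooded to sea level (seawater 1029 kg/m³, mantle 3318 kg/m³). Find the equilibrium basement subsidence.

Submarine loading: the sediment displaces seawater, and the subsidence is in turn flooded, so s (ρ_m − ρ_w) = t (ρ_sed − ρ_w).
s = 4.52 km × (2264 − 1029) / (3318 − 1029) = 2.44 km.

2.44 km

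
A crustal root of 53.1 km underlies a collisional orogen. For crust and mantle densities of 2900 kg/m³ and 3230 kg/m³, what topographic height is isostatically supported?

6.04 km

Isostatic balance requires: ρ_c h = (ρ_m − ρ_c) r.
h = r (ρ_m − ρ_c) / ρ_c = 53.1 km × (3230 − 2900) / 2900 = 6.04 km.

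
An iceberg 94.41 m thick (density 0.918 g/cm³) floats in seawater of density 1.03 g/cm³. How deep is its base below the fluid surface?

84.1 m

Draft d = t ρ_obj/ρ_fluid = 94.41 m × 0.918/1.03 = 84.1 m.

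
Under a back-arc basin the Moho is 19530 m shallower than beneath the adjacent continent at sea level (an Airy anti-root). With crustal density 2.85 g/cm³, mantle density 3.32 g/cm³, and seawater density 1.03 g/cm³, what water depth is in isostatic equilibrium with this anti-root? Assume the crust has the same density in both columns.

Replacing a thickness d of crust by seawater at the top must be balanced by replacing crust with mantle at the base: d (ρ_c − ρ_w) = a (ρ_m − ρ_c).
d = a (ρ_m − ρ_c)/(ρ_c − ρ_w) = 19530 m × 0.47/1.82 = 5040 m.

5040 m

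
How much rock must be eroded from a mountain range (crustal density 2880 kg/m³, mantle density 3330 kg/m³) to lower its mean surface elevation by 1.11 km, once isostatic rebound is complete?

8.21 km

Net drop Δ = e − u = e − e ρ_c/ρ_m = e (ρ_m − ρ_c)/ρ_m.
e = Δ ρ_m/(ρ_m − ρ_c) = 1.11 km × 3330/450 = 8.21 km.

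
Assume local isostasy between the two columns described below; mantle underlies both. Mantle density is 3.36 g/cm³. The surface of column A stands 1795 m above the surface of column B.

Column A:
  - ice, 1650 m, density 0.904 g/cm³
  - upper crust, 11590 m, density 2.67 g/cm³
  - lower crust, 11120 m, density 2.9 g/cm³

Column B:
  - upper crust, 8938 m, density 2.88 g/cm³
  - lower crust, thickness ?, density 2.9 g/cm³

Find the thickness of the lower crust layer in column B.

14900 m

Take the compensation level at the base of the deeper column (depth z_c below the surface of column A) and equate Σ ρ_i t_i down to z_c; mantle fills any gap and the z_c terms cancel.
Column A: 1650×0.904 + 11590×2.67 + 11120×2.9 + (z_c − 24360)×3.36
Column B: 1795×0 + 8938×2.88 + x×2.9 + (z_c − 1795 − 8938 − x)×3.36
The z_c×3.36 term appears on both sides and cancels. Collect the known terms of each column as K = Σ(ρt)_known − 3.36 × (depth of known layers): K_A = 64684.9 − 3.36×24360 = −17164.7; K_B = 25741.44 − 3.36×(1795 + 8938) = −10321.44.
Balance: K_A = K_B − x×(3.36 − 2.9), so x = (K_B − K_A)/(3.36 − 2.9) = 6843.26/0.46 = 14900 m.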